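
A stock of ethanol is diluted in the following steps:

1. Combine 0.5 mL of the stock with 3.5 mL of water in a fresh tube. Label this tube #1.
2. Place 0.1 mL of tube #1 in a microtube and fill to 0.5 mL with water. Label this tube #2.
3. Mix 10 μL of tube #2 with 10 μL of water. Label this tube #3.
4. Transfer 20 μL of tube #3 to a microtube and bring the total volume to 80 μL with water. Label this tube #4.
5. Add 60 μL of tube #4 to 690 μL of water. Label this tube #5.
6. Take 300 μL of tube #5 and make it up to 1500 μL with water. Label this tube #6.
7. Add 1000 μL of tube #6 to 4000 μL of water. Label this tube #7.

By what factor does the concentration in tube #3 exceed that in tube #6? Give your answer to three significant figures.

Step 1: 0.5 mL + 3.5 mL = 4 mL total → factor 4/0.5 = 8
Step 2: 0.1 mL brought to 0.5 mL → factor 0.5/0.1 = 5
Step 3: 10 μL + 10 μL = 20 μL total → factor 20/10 = 2
Step 4: 20 μL brought to 80 μL → factor 80/20 = 4
Step 5: 60 μL + 690 μL = 750 μL total → factor 750/60 = 12.5
Step 6: 300 μL brought to 1500 μL → factor 1500/300 = 5
Dilution factor to tube #3 = 80; to tube #6 = 20000
[tube #3]/[tube #6] = (factor to tube #6)/(factor to tube #3) = 20000/80 = 250

250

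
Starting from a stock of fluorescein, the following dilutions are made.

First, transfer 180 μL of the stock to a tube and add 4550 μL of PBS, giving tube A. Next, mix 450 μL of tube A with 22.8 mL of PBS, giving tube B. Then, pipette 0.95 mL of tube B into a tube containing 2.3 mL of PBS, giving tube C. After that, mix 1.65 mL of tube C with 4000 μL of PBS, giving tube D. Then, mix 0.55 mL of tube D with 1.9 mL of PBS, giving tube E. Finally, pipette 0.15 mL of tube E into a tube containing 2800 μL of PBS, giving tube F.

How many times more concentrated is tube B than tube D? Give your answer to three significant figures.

11.7

Step 1: 180 μL + 4550 μL = 4730 μL total → factor 4730/180 = 26.278
Step 2: 450 μL + 22.8 mL = 23250 μL total → factor 23250/450 = 51.667
Step 3: 0.95 mL + 2.3 mL = 3.25 mL total → factor 3.25/0.95 = 3.4211
Step 4: 1.65 mL + 4000 μL = 5.65 mL total → factor 5.65/1.65 = 3.4242
Dilution factor to tube B = 1357.7; to tube D = 15905
[tube B]/[tube D] = (factor to tube D)/(factor to tube B) = 15905/1357.7 = 11.7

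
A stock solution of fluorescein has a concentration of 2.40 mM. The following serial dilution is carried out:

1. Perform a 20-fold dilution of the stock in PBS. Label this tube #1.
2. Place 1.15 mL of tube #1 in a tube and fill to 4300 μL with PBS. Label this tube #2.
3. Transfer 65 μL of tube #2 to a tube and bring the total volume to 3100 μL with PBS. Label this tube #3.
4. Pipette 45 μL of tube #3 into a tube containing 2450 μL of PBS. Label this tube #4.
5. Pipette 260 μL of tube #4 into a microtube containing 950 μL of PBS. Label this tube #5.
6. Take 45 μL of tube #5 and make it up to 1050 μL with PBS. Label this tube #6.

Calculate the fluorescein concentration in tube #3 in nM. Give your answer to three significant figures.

Step 1: 20-fold → factor 20
Step 2: 1.15 mL brought to 4300 μL → factor 4.3/1.15 = 3.7391
Step 3: 65 μL brought to 3100 μL → factor 3100/65 = 47.692
Dilution factor through tube #3 = 20 × 3.7391 × 47.692 = 3566.6
[tube #3] = 2.40 mM / 3566.6 = 0.0006729 mM = 673 nM

673 nM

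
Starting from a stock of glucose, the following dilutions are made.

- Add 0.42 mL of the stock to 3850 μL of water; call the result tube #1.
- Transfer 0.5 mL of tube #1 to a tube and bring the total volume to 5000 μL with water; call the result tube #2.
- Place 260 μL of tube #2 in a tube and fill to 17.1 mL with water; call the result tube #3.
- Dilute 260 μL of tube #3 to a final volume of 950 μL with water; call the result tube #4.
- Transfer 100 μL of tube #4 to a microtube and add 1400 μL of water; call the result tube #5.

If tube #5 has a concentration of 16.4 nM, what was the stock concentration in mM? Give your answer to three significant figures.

6.01 mM

Step 1: 0.42 mL + 3850 μL = 4.27 mL total → factor 4.27/0.42 = 10.167
Step 2: 0.5 mL brought to 5000 μL → factor 5/0.5 = 10
Step 3: 260 μL brought to 17.1 mL → factor 17100/260 = 65.769
Step 4: 260 μL brought to 950 μL → factor 950/260 = 3.6538
Step 5: 100 μL + 1400 μL = 1500 μL total → factor 1500/100 = 15
Overall dilution factor = 10.167 × 10 × 65.769 × 3.6538 × 15 = 3.6647 × 10^5
Stock = 16.4 nM × 3.6647 × 10^5 = 6.010 × 10^6 nM = 6.01 mM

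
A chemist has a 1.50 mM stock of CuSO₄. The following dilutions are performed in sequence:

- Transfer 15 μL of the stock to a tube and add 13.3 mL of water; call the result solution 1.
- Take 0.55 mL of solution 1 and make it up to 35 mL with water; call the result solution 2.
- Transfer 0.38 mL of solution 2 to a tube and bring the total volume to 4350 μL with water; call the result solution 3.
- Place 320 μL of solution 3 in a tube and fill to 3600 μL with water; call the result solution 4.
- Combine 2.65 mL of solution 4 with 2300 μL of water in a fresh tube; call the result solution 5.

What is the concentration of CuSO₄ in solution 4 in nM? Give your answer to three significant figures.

Step 1: 15 μL + 13.3 mL = 13315 μL total → factor 13315/15 = 887.67
Step 2: 0.55 mL brought to 35 mL → factor 35/0.55 = 63.636
Step 3: 0.38 mL brought to 4350 μL → factor 4.35/0.38 = 11.447
Step 4: 320 μL brought to 3600 μL → factor 3600/320 = 11.25
Dilution factor through solution 4 = 887.67 × 63.636 × 11.447 × 11.25 = 7.2747 × 10^6
[solution 4] = 1.50 mM / 7.2747 × 10^6 = 2.062 × 10^-7 mM = 0.206 nM

0.206 nM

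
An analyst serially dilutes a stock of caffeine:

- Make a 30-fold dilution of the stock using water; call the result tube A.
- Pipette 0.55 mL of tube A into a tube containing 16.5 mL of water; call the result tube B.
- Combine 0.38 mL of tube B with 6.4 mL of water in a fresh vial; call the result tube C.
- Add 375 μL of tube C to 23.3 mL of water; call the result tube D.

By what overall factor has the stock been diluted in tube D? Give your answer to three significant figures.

1.05 × 10^6

Step 1: 30-fold → factor 30
Step 2: 0.55 mL + 16.5 mL = 17.05 mL total → factor 17.05/0.55 = 31
Step 3: 0.38 mL + 6.4 mL = 6.78 mL total → factor 6.78/0.38 = 17.842
Step 4: 375 μL + 23.3 mL = 23675 μL total → factor 23675/375 = 63.133
Overall dilution factor = 30 × 31 × 17.842 × 63.133 = 1.0476 × 10^6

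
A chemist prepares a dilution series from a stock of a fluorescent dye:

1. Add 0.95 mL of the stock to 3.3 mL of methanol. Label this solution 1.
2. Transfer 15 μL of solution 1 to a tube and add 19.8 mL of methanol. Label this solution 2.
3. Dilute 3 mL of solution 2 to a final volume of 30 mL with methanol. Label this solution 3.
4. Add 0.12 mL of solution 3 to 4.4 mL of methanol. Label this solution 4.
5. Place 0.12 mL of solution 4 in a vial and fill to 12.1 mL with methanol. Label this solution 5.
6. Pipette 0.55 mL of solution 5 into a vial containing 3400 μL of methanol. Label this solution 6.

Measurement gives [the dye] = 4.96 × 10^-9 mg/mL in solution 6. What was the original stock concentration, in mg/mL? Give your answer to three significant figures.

8.00 mg/mL

Step 1: 0.95 mL + 3.3 mL = 4.25 mL total → factor 4.25/0.95 = 4.4737
Step 2: 15 μL + 19.8 mL = 19815 μL total → factor 19815/15 = 1321
Step 3: 3 mL brought to 30 mL → factor 30/3 = 10
Step 4: 0.12 mL + 4.4 mL = 4.52 mL total → factor 4.52/0.12 = 37.667
Step 5: 0.12 mL brought to 12.1 mL → factor 12.1/0.12 = 100.83
Step 6: 0.55 mL + 3400 μL = 3.95 mL total → factor 3.95/0.55 = 7.1818
Overall dilution factor = 4.4737 × 1321 × 10 × 37.667 × 100.83 × 7.1818 = 1.612 × 10^9
Stock = 4.96 × 10^-9 mg/mL × 1.612 × 10^9 = 8.00 mg/mL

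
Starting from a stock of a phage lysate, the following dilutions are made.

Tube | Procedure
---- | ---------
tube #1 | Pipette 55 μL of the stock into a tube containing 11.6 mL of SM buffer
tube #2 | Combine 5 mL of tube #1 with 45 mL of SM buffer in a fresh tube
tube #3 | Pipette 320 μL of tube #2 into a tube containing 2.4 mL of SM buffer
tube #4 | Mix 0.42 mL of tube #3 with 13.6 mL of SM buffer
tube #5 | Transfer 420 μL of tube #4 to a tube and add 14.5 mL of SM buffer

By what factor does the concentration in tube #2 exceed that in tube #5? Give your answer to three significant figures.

1.01 × 10^4

Step 1: 55 μL + 11.6 mL = 11655 μL total → factor 11655/55 = 211.91
Step 2: 5 mL + 45 mL = 50 mL total → factor 50/5 = 10
Step 3: 320 μL + 2.4 mL = 2720 μL total → factor 2720/320 = 8.5
Step 4: 0.42 mL + 13.6 mL = 14.02 mL total → factor 14.02/0.42 = 33.381
Step 5: 420 μL + 14.5 mL = 14920 μL total → factor 14920/420 = 35.524
Dilution factor to tube #2 = 2119.1; to tube #5 = 2.1359 × 10^7
[tube #2]/[tube #5] = (factor to tube #5)/(factor to tube #2) = 2.1359 × 10^7/2119.1 = 1.01 × 10^4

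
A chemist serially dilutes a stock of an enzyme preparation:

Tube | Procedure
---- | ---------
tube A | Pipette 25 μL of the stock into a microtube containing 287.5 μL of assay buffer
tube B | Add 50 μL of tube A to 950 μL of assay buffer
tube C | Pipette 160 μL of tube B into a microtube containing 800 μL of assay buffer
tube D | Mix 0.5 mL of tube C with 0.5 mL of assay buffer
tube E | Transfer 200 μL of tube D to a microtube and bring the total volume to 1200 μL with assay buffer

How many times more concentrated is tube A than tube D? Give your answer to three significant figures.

240

Step 1: 25 μL + 287.5 μL = 312.5 μL total → factor 312.5/25 = 12.5
Step 2: 50 μL + 950 μL = 1000 μL total → factor 1000/50 = 20
Step 3: 160 μL + 800 μL = 960 μL total → factor 960/160 = 6
Step 4: 0.5 mL + 0.5 mL = 1 mL total → factor 1/0.5 = 2
Dilution factor to tube A = 12.5; to tube D = 3000
[tube A]/[tube D] = (factor to tube D)/(factor to tube A) = 3000/12.5 = 240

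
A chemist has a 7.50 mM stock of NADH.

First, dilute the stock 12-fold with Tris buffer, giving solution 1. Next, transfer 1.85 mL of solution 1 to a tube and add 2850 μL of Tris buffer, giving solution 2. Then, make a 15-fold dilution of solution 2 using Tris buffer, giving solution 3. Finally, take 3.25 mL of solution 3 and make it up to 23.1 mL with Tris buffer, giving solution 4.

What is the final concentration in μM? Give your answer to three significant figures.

2.31 μM

Step 1: 12-fold → factor 12
Step 2: 1.85 mL + 2850 μL = 4.7 mL total → factor 4.7/1.85 = 2.5405
Step 3: 15-fold → factor 15
Step 4: 3.25 mL brought to 23.1 mL → factor 23.1/3.25 = 7.1077
Overall dilution factor = 12 × 2.5405 × 15 × 7.1077 = 3250.3
Final = 7.50 mM / 3250.3 = 0.002307 mM = 2.31 μM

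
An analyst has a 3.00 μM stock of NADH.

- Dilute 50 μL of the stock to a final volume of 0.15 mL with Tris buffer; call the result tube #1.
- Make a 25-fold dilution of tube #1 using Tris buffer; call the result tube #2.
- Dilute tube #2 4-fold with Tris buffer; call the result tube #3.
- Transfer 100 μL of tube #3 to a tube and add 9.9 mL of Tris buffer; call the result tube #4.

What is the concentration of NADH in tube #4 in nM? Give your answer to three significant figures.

0.100 nM

Step 1: 50 μL brought to 0.15 mL → factor 150/50 = 3
Step 2: 25-fold → factor 25
Step 3: 4-fold → factor 4
Step 4: 100 μL + 9.9 mL = 10000 μL total → factor 10000/100 = 100
Overall dilution factor = 3 × 25 × 4 × 100 = 30000
Final = 3.00 μM / 30000 = 0.0001000 μM = 0.100 nM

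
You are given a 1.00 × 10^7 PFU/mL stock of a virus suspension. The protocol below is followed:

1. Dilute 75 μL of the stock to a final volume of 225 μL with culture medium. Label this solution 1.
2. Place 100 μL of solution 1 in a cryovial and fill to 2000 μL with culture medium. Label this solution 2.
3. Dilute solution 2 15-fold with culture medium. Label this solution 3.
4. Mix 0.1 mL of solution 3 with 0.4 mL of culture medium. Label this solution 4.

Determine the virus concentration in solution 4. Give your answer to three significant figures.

Step 1: 75 μL brought to 225 μL → factor 225/75 = 3
Step 2: 100 μL brought to 2000 μL → factor 2000/100 = 20
Step 3: 15-fold → factor 15
Step 4: 0.1 mL + 0.4 mL = 0.5 mL total → factor 0.5/0.1 = 5
Overall dilution factor = 3 × 20 × 15 × 5 = 4500
Final = 1.00 × 10^7 PFU/mL / 4500 = 2.22 × 10^3 PFU/mL

2.22 × 10^3 PFU/mL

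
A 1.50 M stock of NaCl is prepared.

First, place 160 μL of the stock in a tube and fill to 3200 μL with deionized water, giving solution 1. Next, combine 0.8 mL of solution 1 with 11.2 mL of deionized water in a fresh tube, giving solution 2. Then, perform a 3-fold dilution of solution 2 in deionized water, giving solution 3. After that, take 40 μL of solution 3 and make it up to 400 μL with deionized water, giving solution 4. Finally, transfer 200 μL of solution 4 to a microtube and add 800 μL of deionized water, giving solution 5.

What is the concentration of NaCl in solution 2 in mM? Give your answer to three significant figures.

5.00 mM

Step 1: 160 μL brought to 3200 μL → factor 3200/160 = 20
Step 2: 0.8 mL + 11.2 mL = 12 mL total → factor 12/0.8 = 15
Dilution factor through solution 2 = 20 × 15 = 300
[solution 2] = 1.50 M / 300 = 0.005000 M = 5.00 mM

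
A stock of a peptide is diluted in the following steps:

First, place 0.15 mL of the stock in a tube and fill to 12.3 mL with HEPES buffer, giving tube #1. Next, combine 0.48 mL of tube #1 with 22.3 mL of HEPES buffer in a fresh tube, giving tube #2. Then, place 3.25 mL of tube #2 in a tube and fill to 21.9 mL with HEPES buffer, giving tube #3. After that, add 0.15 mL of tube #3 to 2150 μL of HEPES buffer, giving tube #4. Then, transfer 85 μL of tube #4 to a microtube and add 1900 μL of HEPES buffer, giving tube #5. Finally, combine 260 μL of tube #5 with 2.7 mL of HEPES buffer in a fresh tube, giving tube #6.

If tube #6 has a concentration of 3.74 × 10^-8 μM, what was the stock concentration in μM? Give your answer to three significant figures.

Step 1: 0.15 mL brought to 12.3 mL → factor 12.3/0.15 = 82
Step 2: 0.48 mL + 22.3 mL = 22.78 mL total → factor 22.78/0.48 = 47.458
Step 3: 3.25 mL brought to 21.9 mL → factor 21.9/3.25 = 6.7385
Step 4: 0.15 mL + 2150 μL = 2.3 mL total → factor 2.3/0.15 = 15.333
Step 5: 85 μL + 1900 μL = 1985 μL total → factor 1985/85 = 23.353
Step 6: 260 μL + 2.7 mL = 2960 μL total → factor 2960/260 = 11.385
Overall dilution factor = 82 × 47.458 × 6.7385 × 15.333 × 23.353 × 11.385 = 1.069 × 10^8
Stock = 3.74 × 10^-8 μM × 1.069 × 10^8 = 4.00 μM

4.00 μM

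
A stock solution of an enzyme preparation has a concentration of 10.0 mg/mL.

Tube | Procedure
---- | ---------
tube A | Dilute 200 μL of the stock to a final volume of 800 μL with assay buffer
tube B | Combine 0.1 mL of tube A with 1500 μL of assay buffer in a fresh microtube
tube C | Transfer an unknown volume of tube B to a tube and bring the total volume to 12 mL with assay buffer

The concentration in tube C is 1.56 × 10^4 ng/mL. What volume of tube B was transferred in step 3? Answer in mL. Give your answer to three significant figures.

1.20 mL

Step 1: 200 μL brought to 800 μL → factor 800/200 = 4
Step 2: 0.1 mL + 1500 μL = 1.6 mL total → factor 1.6/0.1 = 16
Step 3: v brought to 12 mL → factor = 12 mL/v
Product of known-step factors = 64
Overall factor = 10.0 mg/mL / (1.56 × 10^4 ng/mL) = 641.03
Step-3 factor = 641.03 / 64 = 10.016
v = 12 mL / 10.016 = 1.20 mL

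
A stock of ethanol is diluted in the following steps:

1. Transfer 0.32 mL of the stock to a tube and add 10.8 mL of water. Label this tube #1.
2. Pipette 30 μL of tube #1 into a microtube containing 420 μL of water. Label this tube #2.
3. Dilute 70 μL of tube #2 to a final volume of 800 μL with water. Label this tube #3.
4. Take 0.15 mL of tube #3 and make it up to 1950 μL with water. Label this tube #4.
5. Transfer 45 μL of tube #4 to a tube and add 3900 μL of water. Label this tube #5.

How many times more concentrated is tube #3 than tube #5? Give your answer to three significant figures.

Step 1: 0.32 mL + 10.8 mL = 11.12 mL total → factor 11.12/0.32 = 34.75
Step 2: 30 μL + 420 μL = 450 μL total → factor 450/30 = 15
Step 3: 70 μL brought to 800 μL → factor 800/70 = 11.429
Step 4: 0.15 mL brought to 1950 μL → factor 1.95/0.15 = 13
Step 5: 45 μL + 3900 μL = 3945 μL total → factor 3945/45 = 87.667
Dilution factor to tube #3 = 5957.1; to tube #5 = 6.7892 × 10^6
[tube #3]/[tube #5] = (factor to tube #5)/(factor to tube #3) = 6.7892 × 10^6/5957.1 = 1.14 × 10^3

1.14 × 10^3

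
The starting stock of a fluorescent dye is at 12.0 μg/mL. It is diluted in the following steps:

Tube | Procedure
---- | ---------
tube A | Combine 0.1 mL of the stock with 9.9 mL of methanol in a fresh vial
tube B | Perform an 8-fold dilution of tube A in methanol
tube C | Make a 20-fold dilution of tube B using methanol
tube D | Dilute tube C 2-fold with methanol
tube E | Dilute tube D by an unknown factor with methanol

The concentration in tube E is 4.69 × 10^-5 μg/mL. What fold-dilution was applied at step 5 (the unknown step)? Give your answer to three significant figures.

8.00-fold

Step 1: 0.1 mL + 9.9 mL = 10 mL total → factor 10/0.1 = 100
Step 2: 8-fold → factor 8
Step 3: 20-fold → factor 20
Step 4: 2-fold → factor 2
Step 5: unknown factor x
Product of known-step factors = 32000
Overall factor = 12.0 μg/mL / (4.69 × 10^-5 μg/mL) = 2.5586 × 10^5
x = 2.5586 × 10^5 / 32000 = 8.00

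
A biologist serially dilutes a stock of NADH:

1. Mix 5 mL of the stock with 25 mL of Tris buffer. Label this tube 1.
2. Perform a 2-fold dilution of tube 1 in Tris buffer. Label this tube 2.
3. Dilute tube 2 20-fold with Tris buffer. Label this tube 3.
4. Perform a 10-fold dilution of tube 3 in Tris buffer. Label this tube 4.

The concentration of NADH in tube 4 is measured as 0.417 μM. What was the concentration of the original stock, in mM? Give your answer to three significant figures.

1.00 mM

Step 1: 5 mL + 25 mL = 30 mL total → factor 30/5 = 6
Step 2: 2-fold → factor 2
Step 3: 20-fold → factor 20
Step 4: 10-fold → factor 10
Overall dilution factor = 6 × 2 × 20 × 10 = 2400
Stock = 0.417 μM × 2400 = 1001 μM = 1.00 mM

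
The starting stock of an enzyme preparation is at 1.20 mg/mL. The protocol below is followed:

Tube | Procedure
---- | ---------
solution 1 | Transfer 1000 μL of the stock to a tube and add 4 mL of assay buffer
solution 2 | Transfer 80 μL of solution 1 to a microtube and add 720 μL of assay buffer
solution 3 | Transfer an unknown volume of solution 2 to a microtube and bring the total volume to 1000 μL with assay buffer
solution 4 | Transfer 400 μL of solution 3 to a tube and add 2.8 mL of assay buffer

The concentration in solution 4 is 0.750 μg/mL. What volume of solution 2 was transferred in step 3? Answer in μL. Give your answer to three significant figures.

Step 1: 1000 μL + 4 mL = 5000 μL total → factor 5000/1000 = 5
Step 2: 80 μL + 720 μL = 800 μL total → factor 800/80 = 10
Step 3: v brought to 1000 μL → factor = 1000 μL/v
Step 4: 400 μL + 2.8 mL = 3200 μL total → factor 3200/400 = 8
Product of known-step factors = 400
Overall factor = 1.20 mg/mL / (0.750 μg/mL) = 1600
Step-3 factor = 1600 / 400 = 4
v = 1000 μL / 4 = 250 μL

250 μL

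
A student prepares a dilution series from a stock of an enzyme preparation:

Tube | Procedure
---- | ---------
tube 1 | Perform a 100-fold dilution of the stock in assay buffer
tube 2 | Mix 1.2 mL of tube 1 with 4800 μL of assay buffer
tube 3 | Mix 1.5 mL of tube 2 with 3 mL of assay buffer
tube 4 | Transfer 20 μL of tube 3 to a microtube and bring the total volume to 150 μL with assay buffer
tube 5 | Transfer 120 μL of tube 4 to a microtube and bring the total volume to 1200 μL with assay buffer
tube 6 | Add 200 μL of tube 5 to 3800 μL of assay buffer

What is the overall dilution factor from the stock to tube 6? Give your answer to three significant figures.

Step 1: 100-fold → factor 100
Step 2: 1.2 mL + 4800 μL = 6 mL total → factor 6/1.2 = 5
Step 3: 1.5 mL + 3 mL = 4.5 mL total → factor 4.5/1.5 = 3
Step 4: 20 μL brought to 150 μL → factor 150/20 = 7.5
Step 5: 120 μL brought to 1200 μL → factor 1200/120 = 10
Step 6: 200 μL + 3800 μL = 4000 μL total → factor 4000/200 = 20
Overall dilution factor = 100 × 5 × 3 × 7.5 × 10 × 20 = 2.25 × 10^6

2.25 × 10^6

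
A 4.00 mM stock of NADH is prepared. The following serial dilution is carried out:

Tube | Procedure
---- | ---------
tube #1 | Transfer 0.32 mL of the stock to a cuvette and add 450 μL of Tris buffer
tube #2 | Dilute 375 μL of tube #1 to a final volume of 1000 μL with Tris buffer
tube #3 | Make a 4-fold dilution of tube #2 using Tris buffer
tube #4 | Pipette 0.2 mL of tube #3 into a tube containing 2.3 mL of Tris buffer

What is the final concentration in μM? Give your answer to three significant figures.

Step 1: 0.32 mL + 450 μL = 0.77 mL total → factor 0.77/0.32 = 2.4062
Step 2: 375 μL brought to 1000 μL → factor 1000/375 = 2.6667
Step 3: 4-fold → factor 4
Step 4: 0.2 mL + 2.3 mL = 2.5 mL total → factor 2.5/0.2 = 12.5
Overall dilution factor = 2.4062 × 2.6667 × 4 × 12.5 = 320.83
Final = 4.00 mM / 320.83 = 0.01247 mM = 12.5 μM

12.5 μM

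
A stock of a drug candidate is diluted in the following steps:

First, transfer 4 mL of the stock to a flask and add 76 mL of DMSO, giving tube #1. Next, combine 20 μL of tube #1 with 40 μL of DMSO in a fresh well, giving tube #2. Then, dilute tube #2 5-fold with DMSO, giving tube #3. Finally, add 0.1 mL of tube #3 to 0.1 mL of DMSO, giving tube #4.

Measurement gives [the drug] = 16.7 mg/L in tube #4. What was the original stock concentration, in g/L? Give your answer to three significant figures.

10.0 g/L

Step 1: 4 mL + 76 mL = 80 mL total → factor 80/4 = 20
Step 2: 20 μL + 40 μL = 60 μL total → factor 60/20 = 3
Step 3: 5-fold → factor 5
Step 4: 0.1 mL + 0.1 mL = 0.2 mL total → factor 0.2/0.1 = 2
Overall dilution factor = 20 × 3 × 5 × 2 = 600
Stock = 16.7 mg/L × 600 = 1.002 × 10^4 mg/L = 10.0 g/L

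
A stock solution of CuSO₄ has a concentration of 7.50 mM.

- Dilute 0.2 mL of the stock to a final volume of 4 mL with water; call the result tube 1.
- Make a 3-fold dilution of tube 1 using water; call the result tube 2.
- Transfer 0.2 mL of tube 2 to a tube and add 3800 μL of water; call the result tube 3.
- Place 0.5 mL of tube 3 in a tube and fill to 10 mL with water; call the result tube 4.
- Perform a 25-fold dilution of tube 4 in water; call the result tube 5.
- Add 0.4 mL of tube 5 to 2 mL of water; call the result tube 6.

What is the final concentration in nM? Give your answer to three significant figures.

Step 1: 0.2 mL brought to 4 mL → factor 4/0.2 = 20
Step 2: 3-fold → factor 3
Step 3: 0.2 mL + 3800 μL = 4 mL total → factor 4/0.2 = 20
Step 4: 0.5 mL brought to 10 mL → factor 10/0.5 = 20
Step 5: 25-fold → factor 25
Step 6: 0.4 mL + 2 mL = 2.4 mL total → factor 2.4/0.4 = 6
Overall dilution factor = 20 × 3 × 20 × 20 × 25 × 6 = 3.6 × 10^6
Final = 7.50 mM / 3.6 × 10^6 = 2.083 × 10^-6 mM = 2.08 nM

2.08 nM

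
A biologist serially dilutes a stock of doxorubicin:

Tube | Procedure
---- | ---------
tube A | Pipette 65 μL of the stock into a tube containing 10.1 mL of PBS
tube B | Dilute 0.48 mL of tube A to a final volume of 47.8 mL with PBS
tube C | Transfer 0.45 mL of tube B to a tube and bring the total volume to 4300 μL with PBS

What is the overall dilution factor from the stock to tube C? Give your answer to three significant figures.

Step 1: 65 μL + 10.1 mL = 10165 μL total → factor 10165/65 = 156.38
Step 2: 0.48 mL brought to 47.8 mL → factor 47.8/0.48 = 99.583
Step 3: 0.45 mL brought to 4300 μL → factor 4.3/0.45 = 9.5556
Overall dilution factor = 156.38 × 99.583 × 9.5556 = 1.4881 × 10^5

1.49 × 10^5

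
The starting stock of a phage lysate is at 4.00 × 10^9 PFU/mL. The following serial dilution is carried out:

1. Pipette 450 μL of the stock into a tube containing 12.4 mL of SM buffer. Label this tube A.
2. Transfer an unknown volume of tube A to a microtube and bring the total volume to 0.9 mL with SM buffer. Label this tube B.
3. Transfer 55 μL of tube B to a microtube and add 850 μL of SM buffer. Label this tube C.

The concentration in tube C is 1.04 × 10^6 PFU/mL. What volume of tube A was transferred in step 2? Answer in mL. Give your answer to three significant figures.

0.110 mL

Step 1: 450 μL + 12.4 mL = 12850 μL total → factor 12850/450 = 28.556
Step 2: v brought to 0.9 mL → factor = 0.9 mL/v
Step 3: 55 μL + 850 μL = 905 μL total → factor 905/55 = 16.455
Product of known-step factors = 469.87
Overall factor = 4.00 × 10^9 PFU/mL / (1.04 × 10^6 PFU/mL) = 3846.2
Step-2 factor = 3846.2 / 469.87 = 8.1856
v = 0.9 mL / 8.1856 = 0.110 mL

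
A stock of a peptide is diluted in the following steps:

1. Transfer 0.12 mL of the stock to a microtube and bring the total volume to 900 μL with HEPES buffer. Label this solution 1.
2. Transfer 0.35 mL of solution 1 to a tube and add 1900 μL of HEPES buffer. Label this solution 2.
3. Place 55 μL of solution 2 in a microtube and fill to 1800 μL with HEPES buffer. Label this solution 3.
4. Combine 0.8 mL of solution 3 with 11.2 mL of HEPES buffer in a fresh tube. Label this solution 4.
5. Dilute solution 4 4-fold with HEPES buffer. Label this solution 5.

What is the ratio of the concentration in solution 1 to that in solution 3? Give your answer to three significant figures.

Step 1: 0.12 mL brought to 900 μL → factor 0.9/0.12 = 7.5
Step 2: 0.35 mL + 1900 μL = 2.25 mL total → factor 2.25/0.35 = 6.4286
Step 3: 55 μL brought to 1800 μL → factor 1800/55 = 32.727
Dilution factor to solution 1 = 7.5; to solution 3 = 1577.9
[solution 1]/[solution 3] = (factor to solution 3)/(factor to solution 1) = 1577.9/7.5 = 210

210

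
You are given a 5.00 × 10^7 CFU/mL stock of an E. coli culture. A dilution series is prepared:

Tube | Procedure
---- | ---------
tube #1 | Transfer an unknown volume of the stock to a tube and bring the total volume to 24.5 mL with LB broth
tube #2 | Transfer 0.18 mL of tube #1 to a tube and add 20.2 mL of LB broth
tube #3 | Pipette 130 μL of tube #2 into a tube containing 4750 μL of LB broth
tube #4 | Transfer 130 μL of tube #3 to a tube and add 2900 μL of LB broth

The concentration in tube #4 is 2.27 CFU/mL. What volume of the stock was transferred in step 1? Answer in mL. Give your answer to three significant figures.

0.110 mL

Step 1: v brought to 24.5 mL → factor = 24.5 mL/v
Step 2: 0.18 mL + 20.2 mL = 20.38 mL total → factor 20.38/0.18 = 113.22
Step 3: 130 μL + 4750 μL = 4880 μL total → factor 4880/130 = 37.538
Step 4: 130 μL + 2900 μL = 3030 μL total → factor 3030/130 = 23.308
Product of known-step factors = 99062
Overall factor = 5.00 × 10^7 CFU/mL / (2.27 CFU/mL) = 2.2026 × 10^7
Step-1 factor = 2.2026 × 10^7 / 99062 = 222.35
v = 24.5 mL / 222.35 = 0.110 mL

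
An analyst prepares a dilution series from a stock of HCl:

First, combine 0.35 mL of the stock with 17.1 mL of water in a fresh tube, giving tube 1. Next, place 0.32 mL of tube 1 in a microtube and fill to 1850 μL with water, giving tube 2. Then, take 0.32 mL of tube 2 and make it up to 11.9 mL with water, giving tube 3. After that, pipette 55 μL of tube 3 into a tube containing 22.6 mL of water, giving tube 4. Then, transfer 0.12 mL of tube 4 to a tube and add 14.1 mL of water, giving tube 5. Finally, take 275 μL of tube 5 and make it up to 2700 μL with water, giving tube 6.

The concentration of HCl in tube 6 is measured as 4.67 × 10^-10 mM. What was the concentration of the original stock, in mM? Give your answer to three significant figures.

2.40 mM

Step 1: 0.35 mL + 17.1 mL = 17.45 mL total → factor 17.45/0.35 = 49.857
Step 2: 0.32 mL brought to 1850 μL → factor 1.85/0.32 = 5.7812
Step 3: 0.32 mL brought to 11.9 mL → factor 11.9/0.32 = 37.188
Step 4: 55 μL + 22.6 mL = 22655 μL total → factor 22655/55 = 411.91
Step 5: 0.12 mL + 14.1 mL = 14.22 mL total → factor 14.22/0.12 = 118.5
Step 6: 275 μL brought to 2700 μL → factor 2700/275 = 9.8182
Overall dilution factor = 49.857 × 5.7812 × 37.188 × 411.91 × 118.5 × 9.8182 = 5.1369 × 10^9
Stock = 4.67 × 10^-10 mM × 5.1369 × 10^9 = 2.40 mM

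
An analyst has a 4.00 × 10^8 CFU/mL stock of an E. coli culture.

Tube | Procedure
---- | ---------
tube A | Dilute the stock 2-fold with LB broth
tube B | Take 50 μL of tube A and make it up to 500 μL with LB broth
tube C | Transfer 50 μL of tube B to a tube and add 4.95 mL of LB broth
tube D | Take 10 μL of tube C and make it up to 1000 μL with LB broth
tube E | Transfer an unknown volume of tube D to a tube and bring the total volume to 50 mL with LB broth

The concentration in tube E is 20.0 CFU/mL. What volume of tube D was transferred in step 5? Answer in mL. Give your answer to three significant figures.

Step 1: 2-fold → factor 2
Step 2: 50 μL brought to 500 μL → factor 500/50 = 10
Step 3: 50 μL + 4.95 mL = 5000 μL total → factor 5000/50 = 100
Step 4: 10 μL brought to 1000 μL → factor 1000/10 = 100
Step 5: v brought to 50 mL → factor = 50 mL/v
Product of known-step factors = 2 × 10^5
Overall factor = 4.00 × 10^8 CFU/mL / (20.0 CFU/mL) = 2 × 10^7
Step-5 factor = 2 × 10^7 / 2 × 10^5 = 100
v = 50 mL / 100 = 0.500 mL

0.500 mL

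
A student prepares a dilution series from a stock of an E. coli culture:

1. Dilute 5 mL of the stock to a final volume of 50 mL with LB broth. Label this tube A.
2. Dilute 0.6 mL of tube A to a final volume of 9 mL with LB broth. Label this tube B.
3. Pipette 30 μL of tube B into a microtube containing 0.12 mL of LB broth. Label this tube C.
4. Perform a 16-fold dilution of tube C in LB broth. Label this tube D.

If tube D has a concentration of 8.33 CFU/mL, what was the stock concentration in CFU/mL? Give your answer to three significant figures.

1.00 × 10^5 CFU/mL

Step 1: 5 mL brought to 50 mL → factor 50/5 = 10
Step 2: 0.6 mL brought to 9 mL → factor 9/0.6 = 15
Step 3: 30 μL + 0.12 mL = 150 μL total → factor 150/30 = 5
Step 4: 16-fold → factor 16
Overall dilution factor = 10 × 15 × 5 × 16 = 12000
Stock = 8.33 CFU/mL × 12000 = 1.00 × 10^5 CFU/mL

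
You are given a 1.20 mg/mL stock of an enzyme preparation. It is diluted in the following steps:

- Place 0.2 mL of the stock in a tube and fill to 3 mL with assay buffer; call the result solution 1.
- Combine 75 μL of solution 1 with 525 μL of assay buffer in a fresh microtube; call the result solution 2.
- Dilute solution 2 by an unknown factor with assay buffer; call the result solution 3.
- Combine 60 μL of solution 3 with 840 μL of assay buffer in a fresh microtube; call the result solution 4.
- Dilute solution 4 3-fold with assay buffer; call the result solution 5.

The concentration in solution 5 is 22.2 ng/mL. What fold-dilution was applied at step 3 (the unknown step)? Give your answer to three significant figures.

10.0-fold

Step 1: 0.2 mL brought to 3 mL → factor 3/0.2 = 15
Step 2: 75 μL + 525 μL = 600 μL total → factor 600/75 = 8
Step 3: unknown factor x
Step 4: 60 μL + 840 μL = 900 μL total → factor 900/60 = 15
Step 5: 3-fold → factor 3
Product of known-step factors = 5400
Overall factor = 1.20 mg/mL / (22.2 ng/mL) = 54054
x = 54054 / 5400 = 10.0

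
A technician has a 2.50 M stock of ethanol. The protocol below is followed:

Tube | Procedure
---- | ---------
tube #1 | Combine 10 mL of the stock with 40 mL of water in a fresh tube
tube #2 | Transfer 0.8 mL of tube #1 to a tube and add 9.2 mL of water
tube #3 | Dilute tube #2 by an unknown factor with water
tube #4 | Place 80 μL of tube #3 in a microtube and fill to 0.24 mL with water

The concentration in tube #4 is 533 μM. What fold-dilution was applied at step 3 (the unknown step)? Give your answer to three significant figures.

25.0-fold

Step 1: 10 mL + 40 mL = 50 mL total → factor 50/10 = 5
Step 2: 0.8 mL + 9.2 mL = 10 mL total → factor 10/0.8 = 12.5
Step 3: unknown factor x
Step 4: 80 μL brought to 0.24 mL → factor 240/80 = 3
Product of known-step factors = 187.5
Overall factor = 2.50 M / (533 μM) = 4690.4
x = 4690.4 / 187.5 = 25.0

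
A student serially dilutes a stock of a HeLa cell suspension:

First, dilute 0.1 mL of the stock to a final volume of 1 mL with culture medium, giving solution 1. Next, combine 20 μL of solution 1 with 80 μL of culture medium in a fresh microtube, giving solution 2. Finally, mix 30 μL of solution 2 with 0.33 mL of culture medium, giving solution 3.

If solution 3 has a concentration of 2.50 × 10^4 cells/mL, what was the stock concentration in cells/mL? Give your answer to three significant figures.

1.50 × 10^7 cells/mL

Step 1: 0.1 mL brought to 1 mL → factor 1/0.1 = 10
Step 2: 20 μL + 80 μL = 100 μL total → factor 100/20 = 5
Step 3: 30 μL + 0.33 mL = 360 μL total → factor 360/30 = 12
Overall dilution factor = 10 × 5 × 12 = 600
Stock = 2.50 × 10^4 cells/mL × 600 = 1.50 × 10^7 cells/mL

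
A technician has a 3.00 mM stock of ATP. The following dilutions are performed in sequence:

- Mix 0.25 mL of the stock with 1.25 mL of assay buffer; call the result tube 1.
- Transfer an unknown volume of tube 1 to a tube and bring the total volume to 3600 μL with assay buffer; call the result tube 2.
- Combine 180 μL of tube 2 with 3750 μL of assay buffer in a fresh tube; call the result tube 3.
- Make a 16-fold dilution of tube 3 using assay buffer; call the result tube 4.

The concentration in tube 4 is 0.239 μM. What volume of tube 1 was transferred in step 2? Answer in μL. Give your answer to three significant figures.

601 μL

Step 1: 0.25 mL + 1.25 mL = 1.5 mL total → factor 1.5/0.25 = 6
Step 2: v brought to 3600 μL → factor = 3600 μL/v
Step 3: 180 μL + 3750 μL = 3930 μL total → factor 3930/180 = 21.833
Step 4: 16-fold → factor 16
Product of known-step factors = 2096
Overall factor = 3.00 mM / (0.239 μM) = 12552
Step-2 factor = 12552 / 2096 = 5.9887
v = 3600 μL / 5.9887 = 601 μL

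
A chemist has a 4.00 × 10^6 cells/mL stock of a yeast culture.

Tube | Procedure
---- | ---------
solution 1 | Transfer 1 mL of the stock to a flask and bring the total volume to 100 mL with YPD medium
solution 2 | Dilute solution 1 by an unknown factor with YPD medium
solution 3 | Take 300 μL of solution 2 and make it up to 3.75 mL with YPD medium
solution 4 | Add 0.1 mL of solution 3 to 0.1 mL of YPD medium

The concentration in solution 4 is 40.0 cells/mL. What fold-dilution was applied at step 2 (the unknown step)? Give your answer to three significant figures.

Step 1: 1 mL brought to 100 mL → factor 100/1 = 100
Step 2: unknown factor x
Step 3: 300 μL brought to 3.75 mL → factor 3750/300 = 12.5
Step 4: 0.1 mL + 0.1 mL = 0.2 mL total → factor 0.2/0.1 = 2
Product of known-step factors = 2500
Overall factor = 4.00 × 10^6 cells/mL / (40.0 cells/mL) = 1 × 10^5
x = 1 × 10^5 / 2500 = 40.0

40.0-fold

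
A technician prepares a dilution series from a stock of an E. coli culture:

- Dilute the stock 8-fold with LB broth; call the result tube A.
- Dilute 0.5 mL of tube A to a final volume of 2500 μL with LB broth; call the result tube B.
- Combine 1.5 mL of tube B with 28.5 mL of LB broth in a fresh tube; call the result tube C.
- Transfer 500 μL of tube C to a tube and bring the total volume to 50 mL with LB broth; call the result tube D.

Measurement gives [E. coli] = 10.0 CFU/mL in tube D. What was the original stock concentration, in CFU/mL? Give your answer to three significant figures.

8.00 × 10^5 CFU/mL

Step 1: 8-fold → factor 8
Step 2: 0.5 mL brought to 2500 μL → factor 2.5/0.5 = 5
Step 3: 1.5 mL + 28.5 mL = 30 mL total → factor 30/1.5 = 20
Step 4: 500 μL brought to 50 mL → factor 50000/500 = 100
Overall dilution factor = 8 × 5 × 20 × 100 = 80000
Stock = 10.0 CFU/mL × 80000 = 8.00 × 10^5 CFU/mL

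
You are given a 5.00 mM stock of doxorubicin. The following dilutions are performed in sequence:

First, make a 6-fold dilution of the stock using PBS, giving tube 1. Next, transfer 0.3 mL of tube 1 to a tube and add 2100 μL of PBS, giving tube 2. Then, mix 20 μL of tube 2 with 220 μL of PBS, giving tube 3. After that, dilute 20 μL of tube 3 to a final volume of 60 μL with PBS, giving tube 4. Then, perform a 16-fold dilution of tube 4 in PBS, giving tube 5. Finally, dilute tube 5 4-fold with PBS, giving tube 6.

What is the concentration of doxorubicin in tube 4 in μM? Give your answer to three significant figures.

Step 1: 6-fold → factor 6
Step 2: 0.3 mL + 2100 μL = 2.4 mL total → factor 2.4/0.3 = 8
Step 3: 20 μL + 220 μL = 240 μL total → factor 240/20 = 12
Step 4: 20 μL brought to 60 μL → factor 60/20 = 3
Dilution factor through tube 4 = 6 × 8 × 12 × 3 = 1728
[tube 4] = 5.00 mM / 1728 = 0.002894 mM = 2.89 μM

2.89 μM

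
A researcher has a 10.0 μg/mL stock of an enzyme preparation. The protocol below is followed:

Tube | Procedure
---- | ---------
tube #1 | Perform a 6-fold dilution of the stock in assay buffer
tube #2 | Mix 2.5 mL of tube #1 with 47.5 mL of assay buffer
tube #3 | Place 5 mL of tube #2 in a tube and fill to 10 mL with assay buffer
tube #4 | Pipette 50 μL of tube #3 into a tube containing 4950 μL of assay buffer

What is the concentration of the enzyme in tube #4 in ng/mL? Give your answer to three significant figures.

0.417 ng/mL

Step 1: 6-fold → factor 6
Step 2: 2.5 mL + 47.5 mL = 50 mL total → factor 50/2.5 = 20
Step 3: 5 mL brought to 10 mL → factor 10/5 = 2
Step 4: 50 μL + 4950 μL = 5000 μL total → factor 5000/50 = 100
Overall dilution factor = 6 × 20 × 2 × 100 = 24000
Final = 10.0 μg/mL / 24000 = 0.0004167 μg/mL = 0.417 ng/mL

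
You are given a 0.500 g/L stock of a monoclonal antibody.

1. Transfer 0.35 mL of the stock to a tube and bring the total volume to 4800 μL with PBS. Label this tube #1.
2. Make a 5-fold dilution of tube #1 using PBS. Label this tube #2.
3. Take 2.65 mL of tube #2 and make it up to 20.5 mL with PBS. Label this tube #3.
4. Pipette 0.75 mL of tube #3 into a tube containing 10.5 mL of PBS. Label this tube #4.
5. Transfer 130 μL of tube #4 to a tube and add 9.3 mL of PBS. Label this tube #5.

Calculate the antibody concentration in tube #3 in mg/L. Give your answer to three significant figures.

Step 1: 0.35 mL brought to 4800 μL → factor 4.8/0.35 = 13.714
Step 2: 5-fold → factor 5
Step 3: 2.65 mL brought to 20.5 mL → factor 20.5/2.65 = 7.7358
Dilution factor through tube #3 = 13.714 × 5 × 7.7358 = 530.46
[tube #3] = 0.500 g/L / 530.46 = 0.0009426 g/L = 0.943 mg/L

0.943 mg/L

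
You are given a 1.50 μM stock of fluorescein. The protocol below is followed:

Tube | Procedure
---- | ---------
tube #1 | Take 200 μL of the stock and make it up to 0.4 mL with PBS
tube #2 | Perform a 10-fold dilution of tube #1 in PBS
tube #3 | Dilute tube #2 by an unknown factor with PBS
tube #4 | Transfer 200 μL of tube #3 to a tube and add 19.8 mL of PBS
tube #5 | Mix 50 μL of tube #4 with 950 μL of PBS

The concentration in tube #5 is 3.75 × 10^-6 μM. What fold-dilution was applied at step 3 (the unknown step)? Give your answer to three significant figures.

Step 1: 200 μL brought to 0.4 mL → factor 400/200 = 2
Step 2: 10-fold → factor 10
Step 3: unknown factor x
Step 4: 200 μL + 19.8 mL = 20000 μL total → factor 20000/200 = 100
Step 5: 50 μL + 950 μL = 1000 μL total → factor 1000/50 = 20
Product of known-step factors = 40000
Overall factor = 1.50 μM / (3.75 × 10^-6 μM) = 4 × 10^5
x = 4 × 10^5 / 40000 = 10.0

10.0-fold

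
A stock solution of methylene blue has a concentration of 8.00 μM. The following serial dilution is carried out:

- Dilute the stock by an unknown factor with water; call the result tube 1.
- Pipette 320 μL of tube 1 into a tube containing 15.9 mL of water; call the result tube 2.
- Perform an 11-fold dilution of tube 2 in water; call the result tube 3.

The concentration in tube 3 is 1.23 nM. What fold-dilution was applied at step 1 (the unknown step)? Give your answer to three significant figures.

Step 1: unknown factor x
Step 2: 320 μL + 15.9 mL = 16220 μL total → factor 16220/320 = 50.688
Step 3: 11-fold → factor 11
Product of known-step factors = 557.56
Overall factor = 8.00 μM / (1.23 nM) = 6504.1
x = 6504.1 / 557.56 = 11.7

11.7-fold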